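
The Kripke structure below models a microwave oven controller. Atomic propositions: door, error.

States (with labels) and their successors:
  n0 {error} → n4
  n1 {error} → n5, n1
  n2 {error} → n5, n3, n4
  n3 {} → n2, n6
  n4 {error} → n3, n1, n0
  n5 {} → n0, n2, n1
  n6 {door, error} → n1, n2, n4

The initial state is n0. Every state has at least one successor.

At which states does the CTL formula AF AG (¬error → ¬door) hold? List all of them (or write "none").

{n0, n1, n2, n3, n4, n5, n6}

States satisfying AG (¬error → ¬door): {n0, n1, n2, n3, n4, n5, n6}.
States satisfying AF AG (¬error → ¬door): {n0, n1, n2, n3, n4, n5, n6}.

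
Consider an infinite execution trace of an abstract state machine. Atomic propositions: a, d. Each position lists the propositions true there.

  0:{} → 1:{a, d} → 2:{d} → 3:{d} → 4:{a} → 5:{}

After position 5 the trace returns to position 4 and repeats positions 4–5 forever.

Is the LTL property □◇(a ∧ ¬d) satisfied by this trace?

Satisfied

◇(a ∧ ¬d) holds at every position 0..5, and those are all positions ever visited, so □◇(a ∧ ¬d) holds.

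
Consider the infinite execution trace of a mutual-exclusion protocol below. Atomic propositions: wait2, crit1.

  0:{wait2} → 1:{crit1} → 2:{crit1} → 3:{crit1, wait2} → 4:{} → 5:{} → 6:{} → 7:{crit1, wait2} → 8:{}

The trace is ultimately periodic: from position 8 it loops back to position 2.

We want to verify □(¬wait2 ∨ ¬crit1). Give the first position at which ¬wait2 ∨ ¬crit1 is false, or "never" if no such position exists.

3

Check ¬wait2 ∨ ¬crit1 at each position in order: 0 ✓, 1 ✓, 2 ✓.
At position 3 the labels are {crit1, wait2}, so ¬wait2 ∨ ¬crit1 is false there. This is the first violation.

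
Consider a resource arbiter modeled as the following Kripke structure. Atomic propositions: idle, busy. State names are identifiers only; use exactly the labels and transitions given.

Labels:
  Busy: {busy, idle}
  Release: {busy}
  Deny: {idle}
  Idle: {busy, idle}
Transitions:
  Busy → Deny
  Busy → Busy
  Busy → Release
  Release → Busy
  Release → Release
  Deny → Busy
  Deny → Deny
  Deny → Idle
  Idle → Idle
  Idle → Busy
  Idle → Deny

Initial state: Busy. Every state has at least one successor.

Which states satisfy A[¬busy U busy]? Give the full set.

States satisfying ¬busy: {Deny}.
States satisfying busy: {Busy, Release, Idle}.
States satisfying A[¬busy U busy]: {Busy, Release, Idle}.

{Busy, Release, Idle}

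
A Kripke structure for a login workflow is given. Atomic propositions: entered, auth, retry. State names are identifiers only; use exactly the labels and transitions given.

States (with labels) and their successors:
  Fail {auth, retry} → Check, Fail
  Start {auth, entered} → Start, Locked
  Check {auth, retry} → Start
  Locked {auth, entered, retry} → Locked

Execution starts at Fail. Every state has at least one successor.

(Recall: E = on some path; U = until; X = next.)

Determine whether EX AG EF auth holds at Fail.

States satisfying AG EF auth: {Fail, Start, Check, Locked}.
States satisfying EX AG EF auth: {Fail, Start, Check, Locked}.
Fail ∈ Sat(EX AG EF auth).

Yes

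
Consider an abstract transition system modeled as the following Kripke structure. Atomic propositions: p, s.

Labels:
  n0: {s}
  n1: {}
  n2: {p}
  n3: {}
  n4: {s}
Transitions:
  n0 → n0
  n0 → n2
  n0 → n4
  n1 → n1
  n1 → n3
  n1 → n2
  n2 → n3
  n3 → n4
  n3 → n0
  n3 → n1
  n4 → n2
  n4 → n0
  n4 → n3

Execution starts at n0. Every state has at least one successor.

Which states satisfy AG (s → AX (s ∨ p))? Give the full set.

States satisfying s → AX (s ∨ p): {n0, n1, n2, n3}.
States satisfying AG (s → AX (s ∨ p)): ∅.

none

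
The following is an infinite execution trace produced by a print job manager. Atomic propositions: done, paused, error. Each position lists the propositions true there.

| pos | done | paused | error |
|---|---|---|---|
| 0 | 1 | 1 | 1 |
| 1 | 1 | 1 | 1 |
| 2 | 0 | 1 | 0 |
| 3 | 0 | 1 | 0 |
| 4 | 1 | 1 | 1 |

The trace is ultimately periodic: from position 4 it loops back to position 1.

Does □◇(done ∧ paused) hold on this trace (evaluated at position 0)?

Yes

◇(done ∧ paused) holds at every position 0..4, and those are all positions ever visited, so □◇(done ∧ paused) holds.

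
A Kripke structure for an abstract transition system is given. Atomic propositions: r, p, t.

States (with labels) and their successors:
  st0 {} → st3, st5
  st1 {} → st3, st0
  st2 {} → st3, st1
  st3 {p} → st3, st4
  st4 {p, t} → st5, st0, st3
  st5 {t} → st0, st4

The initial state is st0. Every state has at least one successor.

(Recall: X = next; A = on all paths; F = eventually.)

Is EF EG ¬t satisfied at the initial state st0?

States satisfying EG ¬t: {st0, st1, st2, st3}.
States satisfying EF EG ¬t: {st0, st1, st2, st3, st4, st5}.
Some path from st0 reaches a state where EG ¬t holds.
st0 ∈ Sat(EF EG ¬t).

Yes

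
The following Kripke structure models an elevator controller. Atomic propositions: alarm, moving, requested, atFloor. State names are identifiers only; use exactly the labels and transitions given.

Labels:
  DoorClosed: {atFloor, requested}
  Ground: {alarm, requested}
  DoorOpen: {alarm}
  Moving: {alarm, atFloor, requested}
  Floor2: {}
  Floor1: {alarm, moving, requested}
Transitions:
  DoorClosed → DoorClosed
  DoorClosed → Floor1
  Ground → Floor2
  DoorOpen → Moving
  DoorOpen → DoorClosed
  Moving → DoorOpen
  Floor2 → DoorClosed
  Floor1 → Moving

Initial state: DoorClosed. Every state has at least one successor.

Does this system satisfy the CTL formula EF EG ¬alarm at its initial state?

Satisfied

States satisfying EG ¬alarm: {DoorClosed, Floor2}.
States satisfying EF EG ¬alarm: {DoorClosed, Ground, DoorOpen, Moving, Floor2, Floor1}.
Some path from DoorClosed reaches a state where EG ¬alarm holds.
DoorClosed ∈ Sat(EF EG ¬alarm).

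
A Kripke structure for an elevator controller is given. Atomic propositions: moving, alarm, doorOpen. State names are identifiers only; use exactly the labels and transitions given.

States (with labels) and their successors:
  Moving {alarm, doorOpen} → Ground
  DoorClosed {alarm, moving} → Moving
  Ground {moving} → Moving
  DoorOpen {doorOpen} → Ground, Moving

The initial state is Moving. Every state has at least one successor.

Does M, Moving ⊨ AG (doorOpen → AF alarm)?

Holds

States satisfying doorOpen → AF alarm: {Moving, DoorClosed, Ground, DoorOpen}.
States satisfying AG (doorOpen → AF alarm): {Moving, DoorClosed, Ground, DoorOpen}.
Every state reachable from Moving satisfies doorOpen → AF alarm.
Moving ∈ Sat(AG (doorOpen → AF alarm)).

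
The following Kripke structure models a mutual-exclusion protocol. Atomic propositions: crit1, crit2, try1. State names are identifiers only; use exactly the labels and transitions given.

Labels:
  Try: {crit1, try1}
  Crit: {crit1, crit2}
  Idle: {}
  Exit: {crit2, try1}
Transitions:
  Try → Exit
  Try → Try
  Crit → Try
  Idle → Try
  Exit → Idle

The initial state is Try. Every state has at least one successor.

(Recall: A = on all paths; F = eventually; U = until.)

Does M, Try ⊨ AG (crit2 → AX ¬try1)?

States satisfying crit2 → AX ¬try1: {Try, Idle, Exit}.
States satisfying AG (crit2 → AX ¬try1): {Try, Idle, Exit}.
Every state reachable from Try satisfies crit2 → AX ¬try1.
Try ∈ Sat(AG (crit2 → AX ¬try1)).

Satisfied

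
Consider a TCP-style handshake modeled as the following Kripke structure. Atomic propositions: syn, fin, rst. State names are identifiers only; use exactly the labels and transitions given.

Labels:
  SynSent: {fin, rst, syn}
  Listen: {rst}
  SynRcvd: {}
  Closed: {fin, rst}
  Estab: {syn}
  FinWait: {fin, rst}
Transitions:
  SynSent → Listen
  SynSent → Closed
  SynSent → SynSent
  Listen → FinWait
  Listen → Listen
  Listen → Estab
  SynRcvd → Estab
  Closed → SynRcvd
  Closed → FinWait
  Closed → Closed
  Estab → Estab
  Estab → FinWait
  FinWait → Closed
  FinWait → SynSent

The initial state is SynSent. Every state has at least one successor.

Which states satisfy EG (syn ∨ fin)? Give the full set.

{SynSent, Closed, Estab, FinWait}

States satisfying syn ∨ fin: {SynSent, Closed, Estab, FinWait}.
States satisfying EG (syn ∨ fin): {SynSent, Closed, Estab, FinWait}.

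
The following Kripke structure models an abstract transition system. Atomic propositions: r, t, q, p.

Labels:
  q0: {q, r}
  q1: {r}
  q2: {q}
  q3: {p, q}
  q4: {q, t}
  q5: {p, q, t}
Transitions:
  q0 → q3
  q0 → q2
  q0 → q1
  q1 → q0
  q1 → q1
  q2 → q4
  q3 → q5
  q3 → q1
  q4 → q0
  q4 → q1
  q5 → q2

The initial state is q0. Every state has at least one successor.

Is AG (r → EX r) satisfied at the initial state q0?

Holds

States satisfying r → EX r: {q0, q1, q2, q3, q4, q5}.
States satisfying AG (r → EX r): {q0, q1, q2, q3, q4, q5}.
Every state reachable from q0 satisfies r → EX r.
q0 ∈ Sat(AG (r → EX r)).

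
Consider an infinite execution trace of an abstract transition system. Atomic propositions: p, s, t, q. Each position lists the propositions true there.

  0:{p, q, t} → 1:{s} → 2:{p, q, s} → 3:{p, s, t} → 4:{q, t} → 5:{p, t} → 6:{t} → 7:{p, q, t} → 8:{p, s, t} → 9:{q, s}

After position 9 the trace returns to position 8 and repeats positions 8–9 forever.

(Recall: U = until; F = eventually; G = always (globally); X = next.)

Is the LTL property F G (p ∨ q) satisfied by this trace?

Holds

G (p ∨ q) holds at position 7, which is reachable from 0, so F G (p ∨ q) holds.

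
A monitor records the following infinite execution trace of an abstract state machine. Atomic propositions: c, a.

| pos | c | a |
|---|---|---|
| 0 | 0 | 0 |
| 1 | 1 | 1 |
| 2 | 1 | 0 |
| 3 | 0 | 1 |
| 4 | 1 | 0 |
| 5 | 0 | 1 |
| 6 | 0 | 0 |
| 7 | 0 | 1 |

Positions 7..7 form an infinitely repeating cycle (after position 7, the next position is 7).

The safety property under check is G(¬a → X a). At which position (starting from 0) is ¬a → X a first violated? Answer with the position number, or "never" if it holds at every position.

never

¬a → X a holds at every position 0..7, and those are all the positions the trace ever visits, so the invariant G(¬a → X a) is never violated.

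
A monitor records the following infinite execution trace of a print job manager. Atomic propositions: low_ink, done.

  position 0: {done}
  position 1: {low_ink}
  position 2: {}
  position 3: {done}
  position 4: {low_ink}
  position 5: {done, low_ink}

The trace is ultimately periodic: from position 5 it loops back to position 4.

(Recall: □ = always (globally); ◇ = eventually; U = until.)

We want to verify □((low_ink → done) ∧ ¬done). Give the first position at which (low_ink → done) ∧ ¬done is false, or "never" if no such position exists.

At position 0 the labels are {done}, so (low_ink → done) ∧ ¬done is false there. This is the first violation.

0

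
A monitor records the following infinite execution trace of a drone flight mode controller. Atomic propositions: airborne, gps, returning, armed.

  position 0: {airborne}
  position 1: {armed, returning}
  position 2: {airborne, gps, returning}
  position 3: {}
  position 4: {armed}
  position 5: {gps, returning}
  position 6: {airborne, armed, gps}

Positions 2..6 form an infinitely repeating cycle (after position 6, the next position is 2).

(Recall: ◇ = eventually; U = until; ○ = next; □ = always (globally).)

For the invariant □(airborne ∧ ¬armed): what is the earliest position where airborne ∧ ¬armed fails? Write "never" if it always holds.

1

Check airborne ∧ ¬armed at each position in order: 0 ✓.
At position 1 the labels are {armed, returning}, so airborne ∧ ¬armed is false there. This is the first violation.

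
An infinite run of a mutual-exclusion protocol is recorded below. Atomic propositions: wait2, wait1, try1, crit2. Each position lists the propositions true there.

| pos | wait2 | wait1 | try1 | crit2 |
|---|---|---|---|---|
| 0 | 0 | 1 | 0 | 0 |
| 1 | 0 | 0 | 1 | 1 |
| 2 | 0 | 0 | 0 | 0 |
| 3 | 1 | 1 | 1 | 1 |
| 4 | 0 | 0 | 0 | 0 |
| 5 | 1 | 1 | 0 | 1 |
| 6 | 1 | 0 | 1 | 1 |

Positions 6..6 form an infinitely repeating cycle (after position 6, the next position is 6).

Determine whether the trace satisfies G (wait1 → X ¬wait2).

Does not hold

wait1 → X ¬wait2 must hold at every position from 0 onward. It fails at position 5, so G (wait1 → X ¬wait2) is false.
Positions where wait1 holds: 0, 3, 5.
Check X ¬wait2 at each: 0→ok, 3→ok, 5→fails.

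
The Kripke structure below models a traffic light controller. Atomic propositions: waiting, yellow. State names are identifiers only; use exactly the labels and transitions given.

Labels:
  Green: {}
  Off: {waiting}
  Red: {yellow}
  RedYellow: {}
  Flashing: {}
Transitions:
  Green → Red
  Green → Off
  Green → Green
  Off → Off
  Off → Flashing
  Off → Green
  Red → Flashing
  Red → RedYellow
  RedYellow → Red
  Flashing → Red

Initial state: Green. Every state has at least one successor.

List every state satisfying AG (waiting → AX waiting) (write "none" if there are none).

States satisfying waiting → AX waiting: {Green, Red, RedYellow, Flashing}.
States satisfying AG (waiting → AX waiting): {Red, RedYellow, Flashing}.

{Red, RedYellow, Flashing}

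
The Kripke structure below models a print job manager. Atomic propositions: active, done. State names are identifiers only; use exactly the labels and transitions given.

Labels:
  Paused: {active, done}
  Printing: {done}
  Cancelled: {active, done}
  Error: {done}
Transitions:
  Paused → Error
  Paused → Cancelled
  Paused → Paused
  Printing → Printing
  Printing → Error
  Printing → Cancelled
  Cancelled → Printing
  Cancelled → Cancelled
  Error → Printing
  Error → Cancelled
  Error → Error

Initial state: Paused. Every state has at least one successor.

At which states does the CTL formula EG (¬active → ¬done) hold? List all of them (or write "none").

{Paused, Cancelled}

States satisfying ¬active → ¬done: {Paused, Cancelled}.
States satisfying EG (¬active → ¬done): {Paused, Cancelled}.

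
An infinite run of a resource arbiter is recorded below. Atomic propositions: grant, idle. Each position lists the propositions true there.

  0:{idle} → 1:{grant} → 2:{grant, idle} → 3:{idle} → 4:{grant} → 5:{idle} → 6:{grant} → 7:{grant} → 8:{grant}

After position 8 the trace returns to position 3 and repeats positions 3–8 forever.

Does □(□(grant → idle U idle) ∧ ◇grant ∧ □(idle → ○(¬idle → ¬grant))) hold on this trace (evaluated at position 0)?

□(grant → idle U idle) ∧ ◇grant ∧ □(idle → ○(¬idle → ¬grant)) must hold at every position from 0 onward. It fails at position 0, so □(□(grant → idle U idle) ∧ ◇grant ∧ □(idle → ○(¬idle → ¬grant))) is false.

No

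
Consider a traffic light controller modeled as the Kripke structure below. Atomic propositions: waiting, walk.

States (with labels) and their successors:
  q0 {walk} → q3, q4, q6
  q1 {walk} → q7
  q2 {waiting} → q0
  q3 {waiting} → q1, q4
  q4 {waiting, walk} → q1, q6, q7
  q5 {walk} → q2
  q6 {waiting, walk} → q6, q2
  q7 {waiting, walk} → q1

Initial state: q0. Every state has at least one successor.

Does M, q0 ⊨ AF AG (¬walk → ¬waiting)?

Violated

States satisfying AG (¬walk → ¬waiting): {q1, q7}.
States satisfying AF AG (¬walk → ¬waiting): {q1, q7}.
There is a path from q0 along which AG (¬walk → ¬waiting) never holds.
q0 ∉ Sat(AF AG (¬walk → ¬waiting)).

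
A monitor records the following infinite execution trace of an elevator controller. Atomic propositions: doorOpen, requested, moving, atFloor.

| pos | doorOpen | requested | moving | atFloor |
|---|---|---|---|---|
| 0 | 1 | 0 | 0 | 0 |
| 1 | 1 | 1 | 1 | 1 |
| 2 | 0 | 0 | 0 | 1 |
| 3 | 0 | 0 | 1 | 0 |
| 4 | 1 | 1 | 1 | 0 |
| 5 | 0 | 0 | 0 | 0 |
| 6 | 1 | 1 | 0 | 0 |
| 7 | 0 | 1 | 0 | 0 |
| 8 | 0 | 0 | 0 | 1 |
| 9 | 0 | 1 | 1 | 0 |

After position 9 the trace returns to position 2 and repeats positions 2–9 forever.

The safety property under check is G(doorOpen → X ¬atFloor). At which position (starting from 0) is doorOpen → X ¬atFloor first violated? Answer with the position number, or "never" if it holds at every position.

At position 0 the labels are {doorOpen} and the next position 1 has {atFloor, doorOpen, moving, requested}, so doorOpen → X ¬atFloor is false there. This is the first violation.

0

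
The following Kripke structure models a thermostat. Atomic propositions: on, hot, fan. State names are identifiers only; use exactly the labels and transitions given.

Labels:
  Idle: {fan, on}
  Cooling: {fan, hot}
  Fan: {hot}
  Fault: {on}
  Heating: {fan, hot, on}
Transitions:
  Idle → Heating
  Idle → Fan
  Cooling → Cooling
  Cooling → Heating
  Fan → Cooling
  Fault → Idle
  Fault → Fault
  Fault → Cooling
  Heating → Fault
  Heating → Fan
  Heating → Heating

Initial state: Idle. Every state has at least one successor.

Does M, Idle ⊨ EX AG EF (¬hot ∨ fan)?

Holds

States satisfying AG EF (¬hot ∨ fan): {Idle, Cooling, Fan, Fault, Heating}.
States satisfying EX AG EF (¬hot ∨ fan): {Idle, Cooling, Fan, Fault, Heating}.
Idle ∈ Sat(EX AG EF (¬hot ∨ fan)).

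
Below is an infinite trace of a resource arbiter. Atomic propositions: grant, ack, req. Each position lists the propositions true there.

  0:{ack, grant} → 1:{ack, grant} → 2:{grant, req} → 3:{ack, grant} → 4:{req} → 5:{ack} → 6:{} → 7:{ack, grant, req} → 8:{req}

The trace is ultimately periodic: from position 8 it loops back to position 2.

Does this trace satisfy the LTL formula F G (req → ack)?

No

G (req → ack) is false at every position 0..8, so it never becomes true and F G (req → ack) fails.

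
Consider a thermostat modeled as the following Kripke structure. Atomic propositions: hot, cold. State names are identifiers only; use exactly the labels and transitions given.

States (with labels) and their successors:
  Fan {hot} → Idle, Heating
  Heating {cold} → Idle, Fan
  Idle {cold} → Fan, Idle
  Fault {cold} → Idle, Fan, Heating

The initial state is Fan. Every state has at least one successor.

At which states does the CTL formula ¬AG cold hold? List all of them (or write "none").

States satisfying cold: {Heating, Idle, Fault}.
States satisfying AG cold: ∅.
States satisfying ¬AG cold: {Fan, Heating, Idle, Fault}.

{Fan, Heating, Idle, Fault}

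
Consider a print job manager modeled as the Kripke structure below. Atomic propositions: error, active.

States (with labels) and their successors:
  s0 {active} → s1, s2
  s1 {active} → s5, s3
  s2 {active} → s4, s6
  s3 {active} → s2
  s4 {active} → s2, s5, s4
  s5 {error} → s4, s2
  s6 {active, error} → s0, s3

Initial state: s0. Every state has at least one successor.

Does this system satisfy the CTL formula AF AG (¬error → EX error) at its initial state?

Violated

States satisfying AG (¬error → EX error): ∅.
States satisfying AF AG (¬error → EX error): ∅.
There is a path from s0 along which AG (¬error → EX error) never holds.
s0 ∉ Sat(AF AG (¬error → EX error)).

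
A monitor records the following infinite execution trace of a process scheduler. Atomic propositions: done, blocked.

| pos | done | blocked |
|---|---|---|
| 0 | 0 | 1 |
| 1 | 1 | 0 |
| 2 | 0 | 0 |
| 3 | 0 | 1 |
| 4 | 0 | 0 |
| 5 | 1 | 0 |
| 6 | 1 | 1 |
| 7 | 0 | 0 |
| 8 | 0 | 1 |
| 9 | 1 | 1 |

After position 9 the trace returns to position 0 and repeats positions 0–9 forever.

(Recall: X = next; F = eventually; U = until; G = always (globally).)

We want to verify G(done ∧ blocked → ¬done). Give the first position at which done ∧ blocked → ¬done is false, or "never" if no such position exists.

6

Check done ∧ blocked → ¬done at each position in order: 0 ✓, 1 ✓, 2 ✓, 3 ✓, 4 ✓, 5 ✓.
At position 6 the labels are {blocked, done}, so done ∧ blocked → ¬done is false there. This is the first violation.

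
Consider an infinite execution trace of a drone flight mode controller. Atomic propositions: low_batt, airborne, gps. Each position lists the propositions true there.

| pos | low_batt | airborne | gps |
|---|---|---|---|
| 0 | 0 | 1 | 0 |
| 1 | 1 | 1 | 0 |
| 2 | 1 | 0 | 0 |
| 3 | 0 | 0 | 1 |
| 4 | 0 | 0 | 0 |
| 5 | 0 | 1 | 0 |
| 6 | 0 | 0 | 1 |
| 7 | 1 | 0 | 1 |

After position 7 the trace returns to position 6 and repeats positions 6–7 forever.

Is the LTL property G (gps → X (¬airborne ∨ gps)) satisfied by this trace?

gps → X (¬airborne ∨ gps) holds at every position 0..7, and those are all positions ever visited, so G (gps → X (¬airborne ∨ gps)) holds.
Positions where gps holds: 3, 6, 7.
Check X (¬airborne ∨ gps) at each: 3→ok, 6→ok, 7→ok.

Yes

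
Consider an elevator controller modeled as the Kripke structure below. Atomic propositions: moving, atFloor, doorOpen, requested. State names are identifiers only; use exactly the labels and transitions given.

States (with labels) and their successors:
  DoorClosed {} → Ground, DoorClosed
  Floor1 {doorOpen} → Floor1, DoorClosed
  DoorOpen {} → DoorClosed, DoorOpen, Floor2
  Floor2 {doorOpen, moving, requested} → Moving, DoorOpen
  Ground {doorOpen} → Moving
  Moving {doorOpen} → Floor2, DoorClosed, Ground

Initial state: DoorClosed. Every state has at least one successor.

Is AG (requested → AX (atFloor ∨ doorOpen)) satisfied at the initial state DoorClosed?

No

States satisfying requested → AX (atFloor ∨ doorOpen): {DoorClosed, Floor1, DoorOpen, Ground, Moving}.
States satisfying AG (requested → AX (atFloor ∨ doorOpen)): ∅.
Floor2 is reachable from DoorClosed and violates requested → AX (atFloor ∨ doorOpen), so AG fails at DoorClosed.
DoorClosed ∉ Sat(AG (requested → AX (atFloor ∨ doorOpen))).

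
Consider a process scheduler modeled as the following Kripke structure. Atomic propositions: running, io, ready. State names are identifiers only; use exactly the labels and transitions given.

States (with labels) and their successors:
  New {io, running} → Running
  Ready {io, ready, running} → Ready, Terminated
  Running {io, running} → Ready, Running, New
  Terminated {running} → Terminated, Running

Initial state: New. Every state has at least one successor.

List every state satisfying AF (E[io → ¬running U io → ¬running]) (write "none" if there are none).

States satisfying E[io → ¬running U io → ¬running]: {Terminated}.
States satisfying AF (E[io → ¬running U io → ¬running]): {Terminated}.

{Terminated}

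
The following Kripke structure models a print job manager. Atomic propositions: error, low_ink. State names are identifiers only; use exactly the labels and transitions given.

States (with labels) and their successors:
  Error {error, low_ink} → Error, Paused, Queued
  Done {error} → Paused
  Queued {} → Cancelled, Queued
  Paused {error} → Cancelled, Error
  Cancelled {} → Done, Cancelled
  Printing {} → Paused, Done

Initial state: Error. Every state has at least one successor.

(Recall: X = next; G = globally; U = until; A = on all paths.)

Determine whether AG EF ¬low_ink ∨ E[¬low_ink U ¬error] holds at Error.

Holds

States satisfying EF ¬low_ink: {Error, Done, Queued, Paused, Cancelled, Printing}.
States satisfying AG EF ¬low_ink: {Error, Done, Queued, Paused, Cancelled, Printing}.
States satisfying ¬low_ink: {Done, Queued, Paused, Cancelled, Printing}.
States satisfying ¬error: {Queued, Cancelled, Printing}.
States satisfying E[¬low_ink U ¬error]: {Done, Queued, Paused, Cancelled, Printing}.
States satisfying AG EF ¬low_ink ∨ E[¬low_ink U ¬error]: {Error, Done, Queued, Paused, Cancelled, Printing}.
Error ∈ Sat(AG EF ¬low_ink ∨ E[¬low_ink U ¬error]).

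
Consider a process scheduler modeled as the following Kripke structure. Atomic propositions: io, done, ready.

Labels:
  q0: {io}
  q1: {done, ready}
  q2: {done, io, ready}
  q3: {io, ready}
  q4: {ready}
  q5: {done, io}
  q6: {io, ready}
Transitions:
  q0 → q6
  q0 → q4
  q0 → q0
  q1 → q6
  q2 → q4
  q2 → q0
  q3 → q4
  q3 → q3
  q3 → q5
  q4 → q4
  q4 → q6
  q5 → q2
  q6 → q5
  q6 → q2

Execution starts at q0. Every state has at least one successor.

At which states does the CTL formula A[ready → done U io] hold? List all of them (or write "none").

States satisfying ready → done: {q0, q1, q2, q5}.
States satisfying io: {q0, q2, q3, q5, q6}.
States satisfying A[ready → done U io]: {q0, q1, q2, q3, q5, q6}.

{q0, q1, q2, q3, q5, q6}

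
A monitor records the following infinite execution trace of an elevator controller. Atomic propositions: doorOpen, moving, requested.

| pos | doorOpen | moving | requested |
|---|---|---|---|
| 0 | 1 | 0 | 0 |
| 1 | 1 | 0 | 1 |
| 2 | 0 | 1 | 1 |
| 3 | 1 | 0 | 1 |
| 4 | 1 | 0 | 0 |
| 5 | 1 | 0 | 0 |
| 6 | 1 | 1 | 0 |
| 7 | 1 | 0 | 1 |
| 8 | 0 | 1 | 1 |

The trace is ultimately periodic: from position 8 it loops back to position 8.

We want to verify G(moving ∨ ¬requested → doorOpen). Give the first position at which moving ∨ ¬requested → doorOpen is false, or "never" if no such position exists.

Check moving ∨ ¬requested → doorOpen at each position in order: 0 ✓, 1 ✓.
At position 2 the labels are {moving, requested}, so moving ∨ ¬requested → doorOpen is false there. This is the first violation.

2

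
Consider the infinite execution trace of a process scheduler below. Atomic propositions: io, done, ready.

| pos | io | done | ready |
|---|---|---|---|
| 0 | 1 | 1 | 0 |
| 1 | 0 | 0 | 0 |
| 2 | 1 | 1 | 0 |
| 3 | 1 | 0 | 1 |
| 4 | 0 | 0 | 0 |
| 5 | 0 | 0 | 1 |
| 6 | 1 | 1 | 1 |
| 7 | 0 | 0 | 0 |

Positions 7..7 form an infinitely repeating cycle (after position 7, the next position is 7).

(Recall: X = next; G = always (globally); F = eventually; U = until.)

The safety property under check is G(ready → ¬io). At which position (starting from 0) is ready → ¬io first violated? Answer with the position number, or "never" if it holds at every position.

Check ready → ¬io at each position in order: 0 ✓, 1 ✓, 2 ✓.
At position 3 the labels are {io, ready}, so ready → ¬io is false there. This is the first violation.

3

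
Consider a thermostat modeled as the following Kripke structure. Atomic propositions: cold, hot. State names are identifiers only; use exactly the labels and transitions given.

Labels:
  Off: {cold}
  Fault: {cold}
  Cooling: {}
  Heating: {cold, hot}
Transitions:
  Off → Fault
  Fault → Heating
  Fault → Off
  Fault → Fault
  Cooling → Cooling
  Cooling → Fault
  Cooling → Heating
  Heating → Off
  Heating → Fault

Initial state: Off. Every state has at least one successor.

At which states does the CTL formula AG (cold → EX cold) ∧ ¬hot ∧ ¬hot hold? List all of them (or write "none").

{Off, Fault, Cooling}

States satisfying cold → EX cold: {Off, Fault, Cooling, Heating}.
States satisfying AG (cold → EX cold): {Off, Fault, Cooling, Heating}.
States satisfying ¬hot: {Off, Fault, Cooling}.
States satisfying ¬hot ∧ ¬hot: {Off, Fault, Cooling}.
States satisfying AG (cold → EX cold) ∧ ¬hot ∧ ¬hot: {Off, Fault, Cooling}.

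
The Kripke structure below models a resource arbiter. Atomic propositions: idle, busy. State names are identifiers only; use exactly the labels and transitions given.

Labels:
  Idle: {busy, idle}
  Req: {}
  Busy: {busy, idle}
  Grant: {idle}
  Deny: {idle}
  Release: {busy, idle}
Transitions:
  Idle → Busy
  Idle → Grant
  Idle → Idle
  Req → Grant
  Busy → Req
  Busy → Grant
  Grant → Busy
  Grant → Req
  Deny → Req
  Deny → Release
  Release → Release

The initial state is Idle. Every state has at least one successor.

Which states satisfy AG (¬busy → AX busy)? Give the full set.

States satisfying ¬busy → AX busy: {Idle, Busy, Release}.
States satisfying AG (¬busy → AX busy): {Release}.

{Release}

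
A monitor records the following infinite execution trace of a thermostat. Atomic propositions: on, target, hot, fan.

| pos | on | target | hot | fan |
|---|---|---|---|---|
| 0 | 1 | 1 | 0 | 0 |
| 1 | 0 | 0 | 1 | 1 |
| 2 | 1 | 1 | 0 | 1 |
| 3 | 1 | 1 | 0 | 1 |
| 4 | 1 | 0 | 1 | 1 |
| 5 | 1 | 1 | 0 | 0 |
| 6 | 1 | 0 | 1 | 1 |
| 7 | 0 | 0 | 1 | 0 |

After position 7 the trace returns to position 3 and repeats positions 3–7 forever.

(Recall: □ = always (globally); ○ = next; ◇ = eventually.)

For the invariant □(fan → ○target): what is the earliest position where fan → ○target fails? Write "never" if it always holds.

Check fan → ○target at each position in order: 0 ✓, 1 ✓, 2 ✓.
At position 3 the labels are {fan, on, target} and the next position 4 has {fan, hot, on}, so fan → ○target is false there. This is the first violation.

3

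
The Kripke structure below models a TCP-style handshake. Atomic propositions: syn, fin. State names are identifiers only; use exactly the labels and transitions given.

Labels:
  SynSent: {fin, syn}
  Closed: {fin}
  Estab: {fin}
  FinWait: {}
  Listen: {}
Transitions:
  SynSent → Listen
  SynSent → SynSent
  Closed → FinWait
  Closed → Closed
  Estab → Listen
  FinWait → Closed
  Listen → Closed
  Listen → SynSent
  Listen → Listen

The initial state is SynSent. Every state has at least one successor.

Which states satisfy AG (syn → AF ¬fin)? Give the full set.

{Closed, FinWait}

States satisfying syn → AF ¬fin: {Closed, Estab, FinWait, Listen}.
States satisfying AG (syn → AF ¬fin): {Closed, FinWait}.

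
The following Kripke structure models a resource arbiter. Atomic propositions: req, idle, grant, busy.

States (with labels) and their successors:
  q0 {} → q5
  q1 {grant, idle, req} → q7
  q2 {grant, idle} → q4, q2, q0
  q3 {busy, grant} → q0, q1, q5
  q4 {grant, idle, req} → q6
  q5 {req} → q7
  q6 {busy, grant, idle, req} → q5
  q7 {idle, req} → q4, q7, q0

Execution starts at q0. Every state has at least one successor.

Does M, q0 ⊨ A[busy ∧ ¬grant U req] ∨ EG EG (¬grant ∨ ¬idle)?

States satisfying busy ∧ ¬grant: ∅.
States satisfying req: {q1, q4, q5, q6, q7}.
States satisfying A[busy ∧ ¬grant U req]: {q1, q4, q5, q6, q7}.
States satisfying EG (¬grant ∨ ¬idle): {q0, q3, q5, q7}.
States satisfying EG EG (¬grant ∨ ¬idle): {q0, q3, q5, q7}.
States satisfying A[busy ∧ ¬grant U req] ∨ EG EG (¬grant ∨ ¬idle): {q0, q1, q3, q4, q5, q6, q7}.
q0 ∈ Sat(A[busy ∧ ¬grant U req] ∨ EG EG (¬grant ∨ ¬idle)).

Holds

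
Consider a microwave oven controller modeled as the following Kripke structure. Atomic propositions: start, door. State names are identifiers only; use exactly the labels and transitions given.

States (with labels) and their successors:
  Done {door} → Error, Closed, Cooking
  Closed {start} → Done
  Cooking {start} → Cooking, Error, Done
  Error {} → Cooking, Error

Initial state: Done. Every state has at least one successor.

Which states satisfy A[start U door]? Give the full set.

{Done, Closed}

States satisfying start: {Closed, Cooking}.
States satisfying door: {Done}.
States satisfying A[start U door]: {Done, Closed}.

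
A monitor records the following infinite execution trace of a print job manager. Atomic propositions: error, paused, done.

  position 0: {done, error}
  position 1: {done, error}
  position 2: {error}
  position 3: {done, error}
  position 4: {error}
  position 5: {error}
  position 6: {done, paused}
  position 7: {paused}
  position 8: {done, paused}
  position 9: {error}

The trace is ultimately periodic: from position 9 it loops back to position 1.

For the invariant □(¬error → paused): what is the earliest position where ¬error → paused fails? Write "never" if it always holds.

¬error → paused holds at every position 0..9, and those are all the positions the trace ever visits, so the invariant □(¬error → paused) is never violated.

never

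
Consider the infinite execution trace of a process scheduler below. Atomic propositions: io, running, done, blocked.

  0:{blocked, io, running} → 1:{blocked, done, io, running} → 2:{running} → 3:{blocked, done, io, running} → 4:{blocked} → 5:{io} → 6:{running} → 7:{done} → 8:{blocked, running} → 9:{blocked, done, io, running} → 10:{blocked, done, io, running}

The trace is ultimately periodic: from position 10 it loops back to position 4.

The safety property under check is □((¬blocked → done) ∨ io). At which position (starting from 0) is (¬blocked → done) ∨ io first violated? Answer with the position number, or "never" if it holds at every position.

2

Check (¬blocked → done) ∨ io at each position in order: 0 ✓, 1 ✓.
At position 2 the labels are {running}, so (¬blocked → done) ∨ io is false there. This is the first violation.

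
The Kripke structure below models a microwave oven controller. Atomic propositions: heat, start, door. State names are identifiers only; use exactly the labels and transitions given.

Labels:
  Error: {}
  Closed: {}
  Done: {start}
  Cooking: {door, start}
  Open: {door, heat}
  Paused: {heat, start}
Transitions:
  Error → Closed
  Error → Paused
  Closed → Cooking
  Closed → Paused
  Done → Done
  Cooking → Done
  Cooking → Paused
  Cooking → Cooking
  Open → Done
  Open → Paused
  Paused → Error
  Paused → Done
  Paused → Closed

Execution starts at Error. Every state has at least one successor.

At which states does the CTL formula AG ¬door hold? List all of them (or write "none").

States satisfying ¬door: {Error, Closed, Done, Paused}.
States satisfying AG ¬door: {Done}.

{Done}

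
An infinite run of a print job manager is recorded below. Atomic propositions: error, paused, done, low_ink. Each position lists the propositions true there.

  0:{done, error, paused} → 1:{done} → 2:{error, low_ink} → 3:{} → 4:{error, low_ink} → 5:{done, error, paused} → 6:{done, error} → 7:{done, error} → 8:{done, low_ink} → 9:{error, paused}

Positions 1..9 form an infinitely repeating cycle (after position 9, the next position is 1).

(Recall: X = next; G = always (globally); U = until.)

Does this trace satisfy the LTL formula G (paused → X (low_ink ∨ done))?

paused → X (low_ink ∨ done) holds at every position 0..9, and those are all positions ever visited, so G (paused → X (low_ink ∨ done)) holds.
Positions where paused holds: 0, 5, 9.
Check X (low_ink ∨ done) at each: 0→ok, 5→ok, 9→ok.

Holds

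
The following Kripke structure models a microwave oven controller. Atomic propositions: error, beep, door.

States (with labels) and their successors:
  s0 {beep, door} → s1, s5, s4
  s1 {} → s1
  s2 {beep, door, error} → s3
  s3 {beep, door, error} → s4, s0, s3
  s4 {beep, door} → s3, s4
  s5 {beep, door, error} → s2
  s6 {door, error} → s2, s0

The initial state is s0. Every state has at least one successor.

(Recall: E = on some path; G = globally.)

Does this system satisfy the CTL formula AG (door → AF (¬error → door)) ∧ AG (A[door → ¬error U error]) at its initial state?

No

States satisfying door → AF (¬error → door): {s0, s1, s2, s3, s4, s5, s6}.
States satisfying AG (door → AF (¬error → door)): {s0, s1, s2, s3, s4, s5, s6}.
States satisfying A[door → ¬error U error]: {s2, s3, s5, s6}.
States satisfying AG (A[door → ¬error U error]): ∅.
States satisfying AG (door → AF (¬error → door)) ∧ AG (A[door → ¬error U error]): ∅.
s0 ∉ Sat(AG (door → AF (¬error → door)) ∧ AG (A[door → ¬error U error])).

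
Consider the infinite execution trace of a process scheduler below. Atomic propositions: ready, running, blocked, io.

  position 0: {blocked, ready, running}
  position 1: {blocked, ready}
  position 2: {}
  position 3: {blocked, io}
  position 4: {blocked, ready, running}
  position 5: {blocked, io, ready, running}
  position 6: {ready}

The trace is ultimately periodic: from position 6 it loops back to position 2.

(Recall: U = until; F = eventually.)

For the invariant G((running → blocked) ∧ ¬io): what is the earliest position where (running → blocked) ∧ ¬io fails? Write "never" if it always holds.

3

Check (running → blocked) ∧ ¬io at each position in order: 0 ✓, 1 ✓, 2 ✓.
At position 3 the labels are {blocked, io}, so (running → blocked) ∧ ¬io is false there. This is the first violation.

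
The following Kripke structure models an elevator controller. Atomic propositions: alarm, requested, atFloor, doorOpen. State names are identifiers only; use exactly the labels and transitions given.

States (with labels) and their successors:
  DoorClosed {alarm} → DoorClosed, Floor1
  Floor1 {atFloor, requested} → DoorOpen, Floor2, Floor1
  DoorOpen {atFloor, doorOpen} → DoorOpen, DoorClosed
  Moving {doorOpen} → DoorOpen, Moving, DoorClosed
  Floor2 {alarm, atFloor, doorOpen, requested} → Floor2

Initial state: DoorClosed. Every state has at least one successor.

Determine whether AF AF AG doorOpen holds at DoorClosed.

Violated

States satisfying AF AG doorOpen: {Floor2}.
States satisfying AF AF AG doorOpen: {Floor2}.
There is a path from DoorClosed along which AF AG doorOpen never holds.
DoorClosed ∉ Sat(AF AF AG doorOpen).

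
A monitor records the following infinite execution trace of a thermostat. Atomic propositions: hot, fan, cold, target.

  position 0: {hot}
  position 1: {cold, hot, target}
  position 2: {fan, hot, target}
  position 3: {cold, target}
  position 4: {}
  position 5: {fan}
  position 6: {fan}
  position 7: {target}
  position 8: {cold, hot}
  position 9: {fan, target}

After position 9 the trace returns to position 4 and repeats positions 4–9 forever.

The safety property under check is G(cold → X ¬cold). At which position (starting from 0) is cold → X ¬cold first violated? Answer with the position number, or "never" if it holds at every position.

never

cold → X ¬cold holds at every position 0..9, and those are all the positions the trace ever visits, so the invariant G(cold → X ¬cold) is never violated.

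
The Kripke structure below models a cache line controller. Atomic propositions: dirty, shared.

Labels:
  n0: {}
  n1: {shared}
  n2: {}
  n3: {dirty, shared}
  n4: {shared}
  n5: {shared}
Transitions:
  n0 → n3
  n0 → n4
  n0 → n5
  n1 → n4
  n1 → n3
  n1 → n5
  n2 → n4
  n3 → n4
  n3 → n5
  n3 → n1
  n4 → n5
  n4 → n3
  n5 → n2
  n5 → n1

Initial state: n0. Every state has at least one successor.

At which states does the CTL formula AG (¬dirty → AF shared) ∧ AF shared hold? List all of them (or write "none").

States satisfying ¬dirty → AF shared: {n0, n1, n2, n3, n4, n5}.
States satisfying AG (¬dirty → AF shared): {n0, n1, n2, n3, n4, n5}.
States satisfying shared: {n1, n3, n4, n5}.
States satisfying AF shared: {n0, n1, n2, n3, n4, n5}.
States satisfying AG (¬dirty → AF shared) ∧ AF shared: {n0, n1, n2, n3, n4, n5}.

{n0, n1, n2, n3, n4, n5}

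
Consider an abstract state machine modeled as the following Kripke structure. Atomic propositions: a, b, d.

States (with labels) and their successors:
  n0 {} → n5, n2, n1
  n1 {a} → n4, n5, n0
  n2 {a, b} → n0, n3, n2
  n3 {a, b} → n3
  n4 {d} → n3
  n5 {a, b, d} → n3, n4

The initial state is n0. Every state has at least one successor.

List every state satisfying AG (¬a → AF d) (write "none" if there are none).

States satisfying ¬a → AF d: {n1, n2, n3, n4, n5}.
States satisfying AG (¬a → AF d): {n3, n4, n5}.

{n3, n4, n5}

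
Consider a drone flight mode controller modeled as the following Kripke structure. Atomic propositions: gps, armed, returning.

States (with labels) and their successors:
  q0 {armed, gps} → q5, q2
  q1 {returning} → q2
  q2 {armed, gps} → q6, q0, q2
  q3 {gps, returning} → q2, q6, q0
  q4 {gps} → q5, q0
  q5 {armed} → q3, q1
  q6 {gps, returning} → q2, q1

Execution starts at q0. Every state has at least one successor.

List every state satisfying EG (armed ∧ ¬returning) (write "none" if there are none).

States satisfying armed ∧ ¬returning: {q0, q2, q5}.
States satisfying EG (armed ∧ ¬returning): {q0, q2}.

{q0, q2}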